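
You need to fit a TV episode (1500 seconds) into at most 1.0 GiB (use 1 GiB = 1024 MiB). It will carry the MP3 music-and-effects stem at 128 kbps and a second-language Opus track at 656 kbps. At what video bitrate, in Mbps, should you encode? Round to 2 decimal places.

4.94 Mbps

Budget: 1.0 GiB = 8589.9 Mb.
Total bitrate budget: 8589.9 Mb / 1500 s = 5.727 Mbps.
Audio total: 128 + 656 = 784 kbps = 0.784 Mbps.
Video: 5.727 − 0.784 = 4.943 Mbps.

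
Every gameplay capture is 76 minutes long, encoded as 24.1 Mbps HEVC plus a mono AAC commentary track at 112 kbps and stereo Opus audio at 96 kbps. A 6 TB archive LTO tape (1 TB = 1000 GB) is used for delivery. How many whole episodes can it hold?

433

76 min = 4560 s
Audio total: 112 + 96 = 208 kbps = 0.208 Mbps.
Total bitrate: 24.308 Mbps.
Per item: 24.308 Mbps × 4560 s = 110,844 Mb = 13,856 MB.
Capacity: 6 TB = 48,000,000 Mb; 433.04 items → 433 complete.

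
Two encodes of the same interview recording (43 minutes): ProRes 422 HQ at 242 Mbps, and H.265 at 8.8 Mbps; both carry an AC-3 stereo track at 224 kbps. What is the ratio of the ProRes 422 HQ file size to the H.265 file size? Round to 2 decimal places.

43 min = 2580 s
Audio: 224 kbps = 0.224 Mbps.
ProRes 422 HQ: 242.224 Mbps × 2580 s = 624937.9 Mb = 78.117 GB.
H.265: 9.024 Mbps × 2580 s = 23281.9 Mb = 2.910 GB.
Ratio: 78.117 / 2.910 = 26.842.

26.84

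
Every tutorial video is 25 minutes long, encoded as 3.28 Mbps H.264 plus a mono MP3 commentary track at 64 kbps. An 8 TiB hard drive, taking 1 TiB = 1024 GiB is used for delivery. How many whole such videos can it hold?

14028

25 min = 1500 s
Audio: 64 kbps = 0.064 Mbps.
Total bitrate: 3.344 Mbps.
Per item: 3.344 Mbps × 1500 s = 5,016 Mb = 627.0 MB.
Capacity: 8 TiB = 70,368,744 Mb; 14028.86 items → 14028 complete.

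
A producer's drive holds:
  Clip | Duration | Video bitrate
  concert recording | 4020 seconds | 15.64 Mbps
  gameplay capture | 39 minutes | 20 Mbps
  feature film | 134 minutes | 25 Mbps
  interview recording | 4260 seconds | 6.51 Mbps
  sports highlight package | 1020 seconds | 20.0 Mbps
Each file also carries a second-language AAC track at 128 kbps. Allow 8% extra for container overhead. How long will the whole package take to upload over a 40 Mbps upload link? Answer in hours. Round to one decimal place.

2.7 hours

Audio: 128 kbps = 0.128 Mbps.
concert recording: 15.768 Mbps × 4020 s × 1.08 = 68458.3 Mb
gameplay capture: 20.128 Mbps × 2340 s × 1.08 = 50867.5 Mb
feature film: 25.128 Mbps × 8040 s × 1.08 = 218191.4 Mb
interview recording: 6.638 Mbps × 4260 s × 1.08 = 30540.1 Mb
sports highlight package: 20.128 Mbps × 1020 s × 1.08 = 22173.0 Mb
Total: 390230.4 Mb = 48778.8 MB.
At 40 Mbps: 390230.4 / 40 = 9756 s ≈ 2.71 hours.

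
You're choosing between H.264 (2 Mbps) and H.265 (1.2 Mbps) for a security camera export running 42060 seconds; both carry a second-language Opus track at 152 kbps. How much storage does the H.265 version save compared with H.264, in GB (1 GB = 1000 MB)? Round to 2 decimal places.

Audio: 152 kbps = 0.152 Mbps.
H.264: 2.152 Mbps × 42060 s = 90513.1 Mb = 11.314 GB.
H.265: 1.352 Mbps × 42060 s = 56865.1 Mb = 7.108 GB.
Saving: 11.314 − 7.108 = 4.206 GB.

4.21 GB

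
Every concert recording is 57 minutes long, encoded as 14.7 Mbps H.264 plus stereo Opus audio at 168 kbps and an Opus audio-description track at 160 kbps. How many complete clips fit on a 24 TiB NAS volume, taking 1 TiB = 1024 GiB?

57 min = 3420 s
Audio total: 168 + 160 = 328 kbps = 0.328 Mbps.
Total bitrate: 15.028 Mbps.
Per item: 15.028 Mbps × 3420 s = 51,396 Mb = 6,424 MB.
Capacity: 24 TiB = 211,106,233 Mb; 4107.46 items → 4107 complete.

4107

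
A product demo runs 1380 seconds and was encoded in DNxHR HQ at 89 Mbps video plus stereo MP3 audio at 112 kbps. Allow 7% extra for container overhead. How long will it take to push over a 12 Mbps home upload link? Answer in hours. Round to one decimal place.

Audio: 112 kbps = 0.112 Mbps.
Total bitrate: 89.112 Mbps.
File: 89.112 Mbps × 1380 s = 122974.6 Mb.
With 7% container overhead: ×1.07. → 131582.8 Mb.
At 12 Mbps: 131582.8 / 12 = 10965.2 s ≈ 3.05 hours.

3.0 hours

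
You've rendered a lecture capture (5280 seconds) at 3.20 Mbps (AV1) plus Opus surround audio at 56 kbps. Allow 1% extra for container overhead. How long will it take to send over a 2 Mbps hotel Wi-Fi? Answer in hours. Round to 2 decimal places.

Audio: 56 kbps = 0.056 Mbps.
Total bitrate: 3.256 Mbps.
File: 3.256 Mbps × 5280 s = 17191.7 Mb.
With 1% container overhead: ×1.01. → 17363.6 Mb.
At 2 Mbps: 17363.6 / 2 = 8681.8 s ≈ 2.41 hours.

2.41 hours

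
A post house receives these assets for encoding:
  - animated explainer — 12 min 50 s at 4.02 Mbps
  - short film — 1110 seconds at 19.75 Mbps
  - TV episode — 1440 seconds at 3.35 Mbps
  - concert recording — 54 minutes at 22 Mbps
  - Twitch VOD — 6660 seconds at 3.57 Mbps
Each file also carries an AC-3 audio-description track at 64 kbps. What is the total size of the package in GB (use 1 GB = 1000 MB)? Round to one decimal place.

Audio: 64 kbps = 0.064 Mbps.
animated explainer: 4.084 Mbps × 770 s = 3144.7 Mb
short film: 19.814 Mbps × 1110 s = 21993.5 Mb
TV episode: 3.414 Mbps × 1440 s = 4916.2 Mb
concert recording: 22.064 Mbps × 3240 s = 71487.4 Mb
Twitch VOD: 3.634 Mbps × 6660 s = 24202.4 Mb
Total: 125744.2 Mb = 15718.0 MB.
= 15.72 GB.

15.7 GB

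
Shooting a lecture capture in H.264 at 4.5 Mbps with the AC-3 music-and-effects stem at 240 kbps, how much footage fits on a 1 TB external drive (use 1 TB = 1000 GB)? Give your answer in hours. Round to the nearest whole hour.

Audio: 240 kbps = 0.240 Mbps.
Total bitrate: 4.5 + 0.240 = 4.740 Mbps.
Capacity: 1 TB = 8,000,000 Mb.
Recording time: 8,000,000 / 4.740 = 1,687,764 s ≈ 469 hours.

469 hours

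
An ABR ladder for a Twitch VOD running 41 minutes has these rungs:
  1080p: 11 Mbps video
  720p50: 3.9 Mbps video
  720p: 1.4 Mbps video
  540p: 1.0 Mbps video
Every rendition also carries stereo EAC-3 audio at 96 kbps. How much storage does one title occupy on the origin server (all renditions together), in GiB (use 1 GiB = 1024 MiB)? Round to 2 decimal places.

41 min = 2460 s
Audio: 96 kbps = 0.096 Mbps.
Sum of rendition bitrates: (11+0.096) + (3.9+0.096) + (1.4+0.096) + (1.0+0.096) = 17.684 Mbps.
× 2460 s = 43,503 Mb = 5,438 MB = 5.064 GiB.

5.06 GiB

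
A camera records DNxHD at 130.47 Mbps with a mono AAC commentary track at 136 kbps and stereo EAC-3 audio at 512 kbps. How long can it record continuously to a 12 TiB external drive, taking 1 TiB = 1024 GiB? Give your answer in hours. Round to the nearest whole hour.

224 hours

Audio total: 136 + 512 = 648 kbps = 0.648 Mbps.
Total bitrate: 130.47 + 0.648 = 131.118 Mbps.
Capacity: 12 TiB = 105,553,116 Mb.
Recording time: 105,553,116 / 131.118 = 805,024 s ≈ 224 hours.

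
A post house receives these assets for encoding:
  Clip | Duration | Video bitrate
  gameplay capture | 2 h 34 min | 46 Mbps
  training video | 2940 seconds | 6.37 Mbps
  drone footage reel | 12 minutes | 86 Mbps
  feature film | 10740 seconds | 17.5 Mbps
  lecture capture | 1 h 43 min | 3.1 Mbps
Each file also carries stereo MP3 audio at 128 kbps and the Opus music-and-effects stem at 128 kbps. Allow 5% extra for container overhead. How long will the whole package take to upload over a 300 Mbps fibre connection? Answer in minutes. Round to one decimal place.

Audio total: 128 + 128 = 256 kbps = 0.256 Mbps.
gameplay capture: 46.256 Mbps × 9240 s × 1.05 = 448775.7 Mb
training video: 6.626 Mbps × 2940 s × 1.05 = 20454.5 Mb
drone footage reel: 86.256 Mbps × 720 s × 1.05 = 65209.5 Mb
feature film: 17.756 Mbps × 10740 s × 1.05 = 200234.4 Mb
lecture capture: 3.356 Mbps × 6180 s × 1.05 = 21777.1 Mb
Total: 756451.2 Mb = 94556.4 MB.
At 300 Mbps: 756451.2 / 300 = 2522 s ≈ 42 minutes.

42.0 minutes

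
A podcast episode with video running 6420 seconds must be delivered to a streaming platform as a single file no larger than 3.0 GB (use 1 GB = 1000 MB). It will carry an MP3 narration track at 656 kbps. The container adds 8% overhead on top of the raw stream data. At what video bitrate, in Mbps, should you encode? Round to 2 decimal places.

2.81 Mbps

Budget: 3.0 GB = 24000.0 Mb.
Stream payload after overhead: 24000.0 / 1.08 = 22222.2 Mb.
Total bitrate budget: 22222.2 Mb / 6420 s = 3.461 Mbps.
Audio: 656 kbps = 0.656 Mbps.
Video: 3.461 − 0.656 = 2.805 Mbps.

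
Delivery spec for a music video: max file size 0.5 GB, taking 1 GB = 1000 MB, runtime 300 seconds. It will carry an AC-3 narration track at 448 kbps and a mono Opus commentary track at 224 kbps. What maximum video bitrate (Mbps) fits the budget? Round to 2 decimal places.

12.66 Mbps

Budget: 0.5 GB = 4000.0 Mb.
Total bitrate budget: 4000.0 Mb / 300 s = 13.333 Mbps.
Audio total: 448 + 224 = 672 kbps = 0.672 Mbps.
Video: 13.333 − 0.672 = 12.661 Mbps.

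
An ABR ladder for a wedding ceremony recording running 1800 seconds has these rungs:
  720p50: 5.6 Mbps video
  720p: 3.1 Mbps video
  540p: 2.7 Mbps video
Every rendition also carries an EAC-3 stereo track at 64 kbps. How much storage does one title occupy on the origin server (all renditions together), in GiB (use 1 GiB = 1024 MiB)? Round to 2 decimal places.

2.43 GiB

Audio: 64 kbps = 0.064 Mbps.
Sum of rendition bitrates: (5.6+0.064) + (3.1+0.064) + (2.7+0.064) = 11.592 Mbps.
× 1800 s = 20,866 Mb = 2,608 MB = 2.429 GiB.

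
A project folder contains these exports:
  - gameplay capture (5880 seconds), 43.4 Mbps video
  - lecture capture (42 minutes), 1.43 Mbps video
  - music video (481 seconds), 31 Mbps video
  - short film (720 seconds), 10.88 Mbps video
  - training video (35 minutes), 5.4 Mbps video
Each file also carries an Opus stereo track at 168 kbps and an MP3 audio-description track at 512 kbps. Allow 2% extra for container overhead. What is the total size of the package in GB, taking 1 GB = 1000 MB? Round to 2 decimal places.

38.36 GB

Audio total: 168 + 512 = 680 kbps = 0.680 Mbps.
gameplay capture: 44.080 Mbps × 5880 s × 1.02 = 264374.2 Mb
lecture capture: 2.110 Mbps × 2520 s × 1.02 = 5423.5 Mb
music video: 31.680 Mbps × 481 s × 1.02 = 15542.8 Mb
short film: 11.560 Mbps × 720 s × 1.02 = 8489.7 Mb
training video: 6.080 Mbps × 2100 s × 1.02 = 13023.4 Mb
Total: 306853.6 Mb = 38356.7 MB.
= 38.36 GB.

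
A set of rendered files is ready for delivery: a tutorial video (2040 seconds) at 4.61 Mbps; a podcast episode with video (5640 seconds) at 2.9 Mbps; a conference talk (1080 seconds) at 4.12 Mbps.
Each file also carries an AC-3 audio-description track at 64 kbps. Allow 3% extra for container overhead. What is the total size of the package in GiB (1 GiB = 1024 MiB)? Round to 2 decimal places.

3.69 GiB

Audio: 64 kbps = 0.064 Mbps.
tutorial video: 4.674 Mbps × 2040 s × 1.03 = 9821.0 Mb
podcast episode with video: 2.964 Mbps × 5640 s × 1.03 = 17218.5 Mb
conference talk: 4.184 Mbps × 1080 s × 1.03 = 4654.3 Mb
Total: 31693.8 Mb = 3961.7 MB.
= 3.690 GiB.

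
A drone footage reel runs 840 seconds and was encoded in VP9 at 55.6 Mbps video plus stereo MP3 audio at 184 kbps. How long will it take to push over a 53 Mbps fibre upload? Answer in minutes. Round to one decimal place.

Audio: 184 kbps = 0.184 Mbps.
Total bitrate: 55.784 Mbps.
File: 55.784 Mbps × 840 s = 46858.6 Mb.
At 53 Mbps: 46858.6 / 53 = 884.1 s ≈ 14.7 minutes.

14.7 minutes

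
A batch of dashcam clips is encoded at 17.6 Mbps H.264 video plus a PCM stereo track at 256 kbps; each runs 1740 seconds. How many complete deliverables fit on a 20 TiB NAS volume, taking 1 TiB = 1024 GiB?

Audio: 256 kbps = 0.256 Mbps.
Total bitrate: 17.856 Mbps.
Per item: 17.856 Mbps × 1740 s = 31,069 Mb = 3,884 MB.
Capacity: 20 TiB = 175,921,860 Mb; 5662.22 items → 5662 complete.

5662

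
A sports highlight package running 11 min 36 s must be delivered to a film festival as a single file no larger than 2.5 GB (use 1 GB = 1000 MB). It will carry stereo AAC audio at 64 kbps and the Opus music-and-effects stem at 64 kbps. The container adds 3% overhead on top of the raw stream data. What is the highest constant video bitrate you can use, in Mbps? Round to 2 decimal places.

27.77 Mbps

Budget: 2.5 GB = 20000.0 Mb.
Stream payload after overhead: 20000.0 / 1.03 = 19417.5 Mb.
11 min 36 s = 696 s
Total bitrate budget: 19417.5 Mb / 696 s = 27.899 Mbps.
Audio total: 64 + 64 = 128 kbps = 0.128 Mbps.
Video: 27.899 − 0.128 = 27.771 Mbps.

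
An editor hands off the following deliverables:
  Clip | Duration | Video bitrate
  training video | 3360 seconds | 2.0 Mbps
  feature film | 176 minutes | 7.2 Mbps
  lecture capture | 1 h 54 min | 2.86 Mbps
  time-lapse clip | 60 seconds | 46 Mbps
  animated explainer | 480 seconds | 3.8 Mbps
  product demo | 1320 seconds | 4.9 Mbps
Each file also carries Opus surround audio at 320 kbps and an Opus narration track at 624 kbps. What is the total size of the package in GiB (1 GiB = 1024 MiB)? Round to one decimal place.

Audio total: 320 + 624 = 944 kbps = 0.944 Mbps.
training video: 2.944 Mbps × 3360 s = 9891.8 Mb
feature film: 8.144 Mbps × 10560 s = 86000.6 Mb
lecture capture: 3.804 Mbps × 6840 s = 26019.4 Mb
time-lapse clip: 46.944 Mbps × 60 s = 2816.6 Mb
animated explainer: 4.744 Mbps × 480 s = 2277.1 Mb
product demo: 5.844 Mbps × 1320 s = 7714.1 Mb
Total: 134719.7 Mb = 16840.0 MB.
= 15.68 GiB.

15.7 GiB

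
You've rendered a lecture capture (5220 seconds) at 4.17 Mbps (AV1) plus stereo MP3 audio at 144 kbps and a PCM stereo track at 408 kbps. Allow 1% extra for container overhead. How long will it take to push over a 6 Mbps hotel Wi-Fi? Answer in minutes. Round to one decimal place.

69.2 minutes

Audio total: 144 + 408 = 552 kbps = 0.552 Mbps.
Total bitrate: 4.722 Mbps.
File: 4.722 Mbps × 5220 s = 24648.8 Mb.
With 1% container overhead: ×1.01. → 24895.3 Mb.
At 6 Mbps: 24895.3 / 6 = 4149.2 s ≈ 69.2 minutes.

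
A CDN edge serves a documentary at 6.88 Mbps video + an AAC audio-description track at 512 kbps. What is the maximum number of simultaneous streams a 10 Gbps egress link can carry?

1352

Audio: 512 kbps = 0.512 Mbps.
Per-viewer media rate: 7.392 Mbps.
10 Gbps = 10,000 Mbps; 10,000 / 7.392 = 1352.81 → 1352 viewers.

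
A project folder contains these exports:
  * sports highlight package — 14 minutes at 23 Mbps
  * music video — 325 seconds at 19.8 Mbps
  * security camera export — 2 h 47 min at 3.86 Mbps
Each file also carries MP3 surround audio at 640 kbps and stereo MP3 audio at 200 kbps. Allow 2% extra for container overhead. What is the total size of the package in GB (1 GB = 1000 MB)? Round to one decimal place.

Audio total: 640 + 200 = 840 kbps = 0.840 Mbps.
sports highlight package: 23.840 Mbps × 840 s × 1.02 = 20426.1 Mb
music video: 20.640 Mbps × 325 s × 1.02 = 6842.2 Mb
security camera export: 4.700 Mbps × 10020 s × 1.02 = 48035.9 Mb
Total: 75304.2 Mb = 9413.0 MB.
= 9.413 GB.

9.4 GB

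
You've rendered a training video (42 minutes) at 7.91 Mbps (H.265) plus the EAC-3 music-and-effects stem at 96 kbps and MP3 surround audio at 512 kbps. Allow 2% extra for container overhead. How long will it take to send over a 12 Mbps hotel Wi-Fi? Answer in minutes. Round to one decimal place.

42 min = 2520 s
Audio total: 96 + 512 = 608 kbps = 0.608 Mbps.
Total bitrate: 8.518 Mbps.
File: 8.518 Mbps × 2520 s = 21465.4 Mb.
With 2% container overhead: ×1.02. → 21894.7 Mb.
At 12 Mbps: 21894.7 / 12 = 1824.6 s ≈ 30.4 minutes.

30.4 minutes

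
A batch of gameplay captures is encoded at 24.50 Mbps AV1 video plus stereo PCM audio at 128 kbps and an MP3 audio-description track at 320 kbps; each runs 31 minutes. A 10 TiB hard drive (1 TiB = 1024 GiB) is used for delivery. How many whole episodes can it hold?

1895

31 min = 1860 s
Audio total: 128 + 320 = 448 kbps = 0.448 Mbps.
Total bitrate: 24.948 Mbps.
Per item: 24.948 Mbps × 1860 s = 46,403 Mb = 5,800 MB.
Capacity: 10 TiB = 87,960,930 Mb; 1895.58 items → 1895 complete.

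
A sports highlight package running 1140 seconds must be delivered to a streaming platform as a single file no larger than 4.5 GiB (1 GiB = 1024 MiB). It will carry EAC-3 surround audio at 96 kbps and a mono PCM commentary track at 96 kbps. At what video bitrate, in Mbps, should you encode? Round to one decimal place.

Budget: 4.5 GiB = 38654.7 Mb.
Total bitrate budget: 38654.7 Mb / 1140 s = 33.908 Mbps.
Audio total: 96 + 96 = 192 kbps = 0.192 Mbps.
Video: 33.908 − 0.192 = 33.716 Mbps.

33.7 Mbps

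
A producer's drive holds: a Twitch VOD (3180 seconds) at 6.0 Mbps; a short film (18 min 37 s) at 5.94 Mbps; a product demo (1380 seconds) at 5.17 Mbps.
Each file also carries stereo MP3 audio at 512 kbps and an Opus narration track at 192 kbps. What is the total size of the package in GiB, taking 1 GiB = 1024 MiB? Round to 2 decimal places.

4.29 GiB

Audio total: 512 + 192 = 704 kbps = 0.704 Mbps.
Twitch VOD: 6.704 Mbps × 3180 s = 21318.7 Mb
short film: 6.644 Mbps × 1117 s = 7421.3 Mb
product demo: 5.874 Mbps × 1380 s = 8106.1 Mb
Total: 36846.2 Mb = 4605.8 MB.
= 4.289 GiB.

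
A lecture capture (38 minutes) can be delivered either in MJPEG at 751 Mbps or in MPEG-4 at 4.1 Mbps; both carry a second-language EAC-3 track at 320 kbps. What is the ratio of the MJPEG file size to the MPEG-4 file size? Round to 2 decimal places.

38 min = 2280 s
Audio: 320 kbps = 0.320 Mbps.
MJPEG: 751.320 Mbps × 2280 s = 1713009.6 Mb = 199.421 GiB.
MPEG-4: 4.420 Mbps × 2280 s = 10077.6 Mb = 1.173 GiB.
Ratio: 199.421 / 1.173 = 169.982.

169.98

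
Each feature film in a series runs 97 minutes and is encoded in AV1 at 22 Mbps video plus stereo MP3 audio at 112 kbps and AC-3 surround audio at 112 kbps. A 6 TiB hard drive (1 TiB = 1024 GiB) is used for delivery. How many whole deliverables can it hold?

408

97 min = 5820 s
Audio total: 112 + 112 = 224 kbps = 0.224 Mbps.
Total bitrate: 22.224 Mbps.
Per item: 22.224 Mbps × 5820 s = 129,344 Mb = 16,168 MB.
Capacity: 6 TiB = 52,776,558 Mb; 408.03 items → 408 complete.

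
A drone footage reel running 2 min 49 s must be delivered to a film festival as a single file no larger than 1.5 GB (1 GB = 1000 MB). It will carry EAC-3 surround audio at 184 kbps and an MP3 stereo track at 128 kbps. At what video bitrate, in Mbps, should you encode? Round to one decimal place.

Budget: 1.5 GB = 12000.0 Mb.
2 min 49 s = 169 s
Total bitrate budget: 12000.0 Mb / 169 s = 71.006 Mbps.
Audio total: 184 + 128 = 312 kbps = 0.312 Mbps.
Video: 71.006 − 0.312 = 70.694 Mbps.

70.7 Mbps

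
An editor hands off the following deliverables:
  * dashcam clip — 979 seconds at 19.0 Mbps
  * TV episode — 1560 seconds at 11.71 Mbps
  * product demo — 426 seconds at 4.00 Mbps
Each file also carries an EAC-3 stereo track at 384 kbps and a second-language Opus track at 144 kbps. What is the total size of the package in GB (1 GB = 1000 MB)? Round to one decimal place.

5.0 GB

Audio total: 384 + 144 = 528 kbps = 0.528 Mbps.
dashcam clip: 19.528 Mbps × 979 s = 19117.9 Mb
TV episode: 12.238 Mbps × 1560 s = 19091.3 Mb
product demo: 4.528 Mbps × 426 s = 1928.9 Mb
Total: 40138.1 Mb = 5017.3 MB.
= 5.017 GB.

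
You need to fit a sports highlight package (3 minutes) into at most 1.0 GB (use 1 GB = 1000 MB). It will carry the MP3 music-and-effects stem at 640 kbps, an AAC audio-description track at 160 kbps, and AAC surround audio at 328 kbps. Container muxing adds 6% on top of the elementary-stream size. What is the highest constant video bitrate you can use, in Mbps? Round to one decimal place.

Budget: 1.0 GB = 8000.0 Mb.
Stream payload after overhead: 8000.0 / 1.06 = 7547.2 Mb.
3 min = 180 s
Total bitrate budget: 7547.2 Mb / 180 s = 41.929 Mbps.
Audio total: 640 + 160 + 328 = 1128 kbps = 1.128 Mbps.
Video: 41.929 − 1.128 = 40.801 Mbps.

40.8 Mbps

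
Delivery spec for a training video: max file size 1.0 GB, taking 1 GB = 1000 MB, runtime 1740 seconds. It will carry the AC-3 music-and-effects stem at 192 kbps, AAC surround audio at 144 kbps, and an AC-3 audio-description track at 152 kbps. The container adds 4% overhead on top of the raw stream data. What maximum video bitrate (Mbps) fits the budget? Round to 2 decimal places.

Budget: 1.0 GB = 8000.0 Mb.
Stream payload after overhead: 8000.0 / 1.04 = 7692.3 Mb.
Total bitrate budget: 7692.3 Mb / 1740 s = 4.421 Mbps.
Audio total: 192 + 144 + 152 = 488 kbps = 0.488 Mbps.
Video: 4.421 − 0.488 = 3.933 Mbps.

3.93 Mbps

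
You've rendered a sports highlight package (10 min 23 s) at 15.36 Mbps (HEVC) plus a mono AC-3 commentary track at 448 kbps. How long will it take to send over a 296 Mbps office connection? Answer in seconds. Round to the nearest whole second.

10 min 23 s = 623 s
Audio: 448 kbps = 0.448 Mbps.
Total bitrate: 15.808 Mbps.
File: 15.808 Mbps × 623 s = 9848.4 Mb.
At 296 Mbps: 9848.4 / 296 = 33.3 s ≈ 33.3 seconds.

33 seconds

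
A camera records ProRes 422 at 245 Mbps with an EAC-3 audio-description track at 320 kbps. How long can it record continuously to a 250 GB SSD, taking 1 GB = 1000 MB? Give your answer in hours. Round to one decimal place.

Audio: 320 kbps = 0.320 Mbps.
Total bitrate: 245 + 0.320 = 245.320 Mbps.
Capacity: 250 GB = 2,000,000 Mb.
Recording time: 2,000,000 / 245.320 = 8,153 s ≈ 2.26 hours.

2.3 hours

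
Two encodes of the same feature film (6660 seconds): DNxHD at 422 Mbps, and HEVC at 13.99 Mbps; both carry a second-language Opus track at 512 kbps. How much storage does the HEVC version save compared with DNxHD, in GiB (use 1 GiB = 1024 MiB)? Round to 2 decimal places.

316.34 GiB

Audio: 512 kbps = 0.512 Mbps.
DNxHD: 422.512 Mbps × 6660 s = 2813929.9 Mb = 327.585 GiB.
HEVC: 14.502 Mbps × 6660 s = 96583.3 Mb = 11.244 GiB.
Saving: 327.585 − 11.244 = 316.341 GiB.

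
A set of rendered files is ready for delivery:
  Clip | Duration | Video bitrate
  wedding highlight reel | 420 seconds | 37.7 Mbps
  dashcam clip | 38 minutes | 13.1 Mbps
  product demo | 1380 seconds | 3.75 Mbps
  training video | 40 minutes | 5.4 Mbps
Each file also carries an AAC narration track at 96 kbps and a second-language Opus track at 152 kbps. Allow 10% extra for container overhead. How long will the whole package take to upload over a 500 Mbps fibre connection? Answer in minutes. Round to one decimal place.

Audio total: 96 + 152 = 248 kbps = 0.248 Mbps.
wedding highlight reel: 37.948 Mbps × 420 s × 1.10 = 17532.0 Mb
dashcam clip: 13.348 Mbps × 2280 s × 1.10 = 33476.8 Mb
product demo: 3.998 Mbps × 1380 s × 1.10 = 6069.0 Mb
training video: 5.648 Mbps × 2400 s × 1.10 = 14910.7 Mb
Total: 71988.4 Mb = 8998.6 MB.
At 500 Mbps: 71988.4 / 500 = 144 s ≈ 2.4 minutes.

2.4 minutes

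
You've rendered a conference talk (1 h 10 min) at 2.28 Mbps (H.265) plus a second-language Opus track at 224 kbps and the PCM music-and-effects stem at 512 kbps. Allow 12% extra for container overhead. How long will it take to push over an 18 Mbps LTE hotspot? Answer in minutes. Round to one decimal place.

13.1 minutes

1 h 10 min = 70 min = 4200 s
Audio total: 224 + 512 = 736 kbps = 0.736 Mbps.
Total bitrate: 3.016 Mbps.
File: 3.016 Mbps × 4200 s = 12667.2 Mb.
With 12% container overhead: ×1.12. → 14187.3 Mb.
At 18 Mbps: 14187.3 / 18 = 788.2 s ≈ 13.1 minutes.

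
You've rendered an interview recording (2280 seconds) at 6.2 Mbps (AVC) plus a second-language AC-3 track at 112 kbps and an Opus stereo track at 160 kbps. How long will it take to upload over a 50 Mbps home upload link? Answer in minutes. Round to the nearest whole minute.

5 minutes

Audio total: 112 + 160 = 272 kbps = 0.272 Mbps.
Total bitrate: 6.472 Mbps.
File: 6.472 Mbps × 2280 s = 14756.2 Mb.
At 50 Mbps: 14756.2 / 50 = 295.1 s ≈ 4.92 minutes.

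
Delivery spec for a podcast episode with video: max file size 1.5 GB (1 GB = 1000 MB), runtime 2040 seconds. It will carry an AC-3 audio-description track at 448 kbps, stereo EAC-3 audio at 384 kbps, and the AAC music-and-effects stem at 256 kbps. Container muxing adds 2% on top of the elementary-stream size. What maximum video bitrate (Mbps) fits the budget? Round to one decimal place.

4.7 Mbps

Budget: 1.5 GB = 12000.0 Mb.
Stream payload after overhead: 12000.0 / 1.02 = 11764.7 Mb.
Total bitrate budget: 11764.7 Mb / 2040 s = 5.767 Mbps.
Audio total: 448 + 384 + 256 = 1088 kbps = 1.088 Mbps.
Video: 5.767 − 1.088 = 4.679 Mbps.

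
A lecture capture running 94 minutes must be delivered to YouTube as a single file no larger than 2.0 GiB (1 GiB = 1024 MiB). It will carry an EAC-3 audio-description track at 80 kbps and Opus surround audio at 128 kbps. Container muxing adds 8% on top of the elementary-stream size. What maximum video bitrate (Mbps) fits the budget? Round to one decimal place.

Budget: 2.0 GiB = 17179.9 Mb.
Stream payload after overhead: 17179.9 / 1.08 = 15907.3 Mb.
94 min = 5640 s
Total bitrate budget: 15907.3 Mb / 5640 s = 2.820 Mbps.
Audio total: 80 + 128 = 208 kbps = 0.208 Mbps.
Video: 2.820 − 0.208 = 2.612 Mbps.

2.6 Mbps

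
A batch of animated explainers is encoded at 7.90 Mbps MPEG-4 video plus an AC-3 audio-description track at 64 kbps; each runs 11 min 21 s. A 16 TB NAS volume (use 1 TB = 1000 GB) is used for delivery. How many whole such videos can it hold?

23601

11 min 21 s = 681 s
Audio: 64 kbps = 0.064 Mbps.
Total bitrate: 7.964 Mbps.
Per item: 7.964 Mbps × 681 s = 5,423 Mb = 677.9 MB.
Capacity: 16 TB = 128,000,000 Mb; 23601.07 items → 23601 complete.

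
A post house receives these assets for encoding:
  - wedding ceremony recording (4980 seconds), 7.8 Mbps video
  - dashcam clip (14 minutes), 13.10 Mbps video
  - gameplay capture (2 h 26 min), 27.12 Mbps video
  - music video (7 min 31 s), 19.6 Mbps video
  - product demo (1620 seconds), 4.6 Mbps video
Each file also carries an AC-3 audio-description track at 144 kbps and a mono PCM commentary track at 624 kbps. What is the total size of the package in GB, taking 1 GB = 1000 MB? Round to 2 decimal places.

39.56 GB

Audio total: 144 + 624 = 768 kbps = 0.768 Mbps.
wedding ceremony recording: 8.568 Mbps × 4980 s = 42668.6 Mb
dashcam clip: 13.868 Mbps × 840 s = 11649.1 Mb
gameplay capture: 27.888 Mbps × 8760 s = 244298.9 Mb
music video: 20.368 Mbps × 451 s = 9186.0 Mb
product demo: 5.368 Mbps × 1620 s = 8696.2 Mb
Total: 316498.8 Mb = 39562.3 MB.
= 39.56 GB.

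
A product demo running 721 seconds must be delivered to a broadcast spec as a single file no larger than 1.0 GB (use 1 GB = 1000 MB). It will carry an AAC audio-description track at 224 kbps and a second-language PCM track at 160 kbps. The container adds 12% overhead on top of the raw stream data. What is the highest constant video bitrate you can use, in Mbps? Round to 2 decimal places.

Budget: 1.0 GB = 8000.0 Mb.
Stream payload after overhead: 8000.0 / 1.12 = 7142.9 Mb.
Total bitrate budget: 7142.9 Mb / 721 s = 9.907 Mbps.
Audio total: 224 + 160 = 384 kbps = 0.384 Mbps.
Video: 9.907 − 0.384 = 9.523 Mbps.

9.52 Mbps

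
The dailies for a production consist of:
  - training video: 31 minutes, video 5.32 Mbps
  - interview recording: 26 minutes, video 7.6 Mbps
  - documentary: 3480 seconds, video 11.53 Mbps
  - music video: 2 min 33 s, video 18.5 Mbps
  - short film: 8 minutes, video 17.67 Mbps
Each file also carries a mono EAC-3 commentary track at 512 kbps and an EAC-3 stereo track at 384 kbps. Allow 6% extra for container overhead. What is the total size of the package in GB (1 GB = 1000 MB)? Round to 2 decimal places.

Audio total: 512 + 384 = 896 kbps = 0.896 Mbps.
training video: 6.216 Mbps × 1860 s × 1.06 = 12255.5 Mb
interview recording: 8.496 Mbps × 1560 s × 1.06 = 14049.0 Mb
documentary: 12.426 Mbps × 3480 s × 1.06 = 45837.0 Mb
music video: 19.396 Mbps × 153 s × 1.06 = 3145.6 Mb
short film: 18.566 Mbps × 480 s × 1.06 = 9446.4 Mb
Total: 84733.5 Mb = 10591.7 MB.
= 10.59 GB.

10.59 GB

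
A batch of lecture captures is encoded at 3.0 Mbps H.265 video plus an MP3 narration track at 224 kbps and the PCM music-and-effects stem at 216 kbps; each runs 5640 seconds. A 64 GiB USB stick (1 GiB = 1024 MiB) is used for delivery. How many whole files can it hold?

Audio total: 224 + 216 = 440 kbps = 0.440 Mbps.
Total bitrate: 3.440 Mbps.
Per item: 3.440 Mbps × 5640 s = 19,402 Mb = 2,425 MB.
Capacity: 64 GiB = 549,756 Mb; 28.34 items → 28 complete.

28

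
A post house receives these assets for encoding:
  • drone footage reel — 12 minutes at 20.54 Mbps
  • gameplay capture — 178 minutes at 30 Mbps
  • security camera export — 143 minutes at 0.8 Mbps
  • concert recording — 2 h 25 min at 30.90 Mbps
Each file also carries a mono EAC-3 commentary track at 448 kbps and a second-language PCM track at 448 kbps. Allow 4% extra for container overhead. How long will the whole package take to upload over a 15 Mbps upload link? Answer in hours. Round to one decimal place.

12.3 hours

Audio total: 448 + 448 = 896 kbps = 0.896 Mbps.
drone footage reel: 21.436 Mbps × 720 s × 1.04 = 16051.3 Mb
gameplay capture: 30.896 Mbps × 10680 s × 1.04 = 343168.1 Mb
security camera export: 1.696 Mbps × 8580 s × 1.04 = 15133.7 Mb
concert recording: 31.796 Mbps × 8700 s × 1.04 = 287690.2 Mb
Total: 662043.3 Mb = 82755.4 MB.
At 15 Mbps: 662043.3 / 15 = 44136 s ≈ 12.3 hours.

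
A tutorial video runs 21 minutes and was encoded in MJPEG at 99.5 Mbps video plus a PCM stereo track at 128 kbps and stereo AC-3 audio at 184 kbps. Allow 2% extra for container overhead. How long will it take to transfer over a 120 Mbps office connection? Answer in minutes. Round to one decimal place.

21 min = 1260 s
Audio total: 128 + 184 = 312 kbps = 0.312 Mbps.
Total bitrate: 99.812 Mbps.
File: 99.812 Mbps × 1260 s = 125763.1 Mb.
With 2% container overhead: ×1.02. → 128278.4 Mb.
At 120 Mbps: 128278.4 / 120 = 1069.0 s ≈ 17.8 minutes.

17.8 minutes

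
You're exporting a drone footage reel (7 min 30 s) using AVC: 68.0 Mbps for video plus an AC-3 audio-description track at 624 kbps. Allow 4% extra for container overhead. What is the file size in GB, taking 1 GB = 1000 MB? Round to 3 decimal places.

7 min 30 s = 450 s
Audio: 624 kbps = 0.624 Mbps.
Total bitrate: 68.0 + 0.624 = 68.624 Mbps.
Stream data: 68.624 Mbps × 450 s = 30880.8 Mb.
With 4% container overhead: ×1.04.
32,116 Mb ÷ 8 = 4,015 MB → 4.015 GB.

4.015 GB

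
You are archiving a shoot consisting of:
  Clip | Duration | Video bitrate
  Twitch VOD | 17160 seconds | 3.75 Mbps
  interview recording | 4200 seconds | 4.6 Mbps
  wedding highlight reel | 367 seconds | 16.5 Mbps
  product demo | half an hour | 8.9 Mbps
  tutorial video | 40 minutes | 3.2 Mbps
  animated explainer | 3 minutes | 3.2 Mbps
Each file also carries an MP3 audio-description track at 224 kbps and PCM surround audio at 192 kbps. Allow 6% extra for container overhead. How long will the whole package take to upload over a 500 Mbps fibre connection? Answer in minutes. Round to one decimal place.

4.4 minutes

Audio total: 224 + 192 = 416 kbps = 0.416 Mbps.
Twitch VOD: 4.166 Mbps × 17160 s × 1.06 = 75777.9 Mb
interview recording: 5.016 Mbps × 4200 s × 1.06 = 22331.2 Mb
wedding highlight reel: 16.916 Mbps × 367 s × 1.06 = 6580.7 Mb
product demo: 9.316 Mbps × 1800 s × 1.06 = 17774.9 Mb
tutorial video: 3.616 Mbps × 2400 s × 1.06 = 9199.1 Mb
animated explainer: 3.616 Mbps × 180 s × 1.06 = 689.9 Mb
Total: 132353.7 Mb = 16544.2 MB.
At 500 Mbps: 132353.7 / 500 = 265 s ≈ 4.41 minutes.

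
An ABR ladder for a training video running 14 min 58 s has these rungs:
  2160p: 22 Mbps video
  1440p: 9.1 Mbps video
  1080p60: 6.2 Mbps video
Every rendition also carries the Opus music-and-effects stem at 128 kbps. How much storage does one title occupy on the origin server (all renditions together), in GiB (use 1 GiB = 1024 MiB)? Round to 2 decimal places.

3.94 GiB

14 min 58 s = 898 s
Audio: 128 kbps = 0.128 Mbps.
Sum of rendition bitrates: (22+0.128) + (9.1+0.128) + (6.2+0.128) = 37.684 Mbps.
× 898 s = 33,840 Mb = 4,230 MB = 3.940 GiB.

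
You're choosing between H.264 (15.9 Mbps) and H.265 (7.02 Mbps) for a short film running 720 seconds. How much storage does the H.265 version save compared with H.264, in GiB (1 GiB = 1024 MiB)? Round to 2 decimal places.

H.264: 15.900 Mbps × 720 s = 11448.0 Mb = 1.333 GiB.
H.265: 7.020 Mbps × 720 s = 5054.4 Mb = 0.588 GiB.
Saving: 1.333 − 0.588 = 0.744 GiB.

0.74 GiB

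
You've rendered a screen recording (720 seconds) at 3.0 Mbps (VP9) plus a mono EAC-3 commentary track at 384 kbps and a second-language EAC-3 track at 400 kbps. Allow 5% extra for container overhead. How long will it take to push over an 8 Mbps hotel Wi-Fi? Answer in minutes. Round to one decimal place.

6.0 minutes

Audio total: 384 + 400 = 784 kbps = 0.784 Mbps.
Total bitrate: 3.784 Mbps.
File: 3.784 Mbps × 720 s = 2724.5 Mb.
With 5% container overhead: ×1.05. → 2860.7 Mb.
At 8 Mbps: 2860.7 / 8 = 357.6 s ≈ 5.96 minutes.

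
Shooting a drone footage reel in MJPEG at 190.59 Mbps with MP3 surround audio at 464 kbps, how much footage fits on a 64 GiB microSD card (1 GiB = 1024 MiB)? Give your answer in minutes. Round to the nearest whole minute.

Audio: 464 kbps = 0.464 Mbps.
Total bitrate: 190.59 + 0.464 = 191.054 Mbps.
Capacity: 64 GiB = 549,756 Mb.
Recording time: 549,756 / 191.054 = 2,877 s ≈ 48.0 minutes.

48 minutes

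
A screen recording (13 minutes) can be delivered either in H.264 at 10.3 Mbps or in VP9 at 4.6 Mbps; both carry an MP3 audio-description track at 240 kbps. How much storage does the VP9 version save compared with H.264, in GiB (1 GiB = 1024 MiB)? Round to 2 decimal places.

13 min = 780 s
Audio: 240 kbps = 0.240 Mbps.
H.264: 10.540 Mbps × 780 s = 8221.2 Mb = 0.957 GiB.
VP9: 4.840 Mbps × 780 s = 3775.2 Mb = 0.439 GiB.
Saving: 0.957 − 0.439 = 0.518 GiB.

0.52 GiB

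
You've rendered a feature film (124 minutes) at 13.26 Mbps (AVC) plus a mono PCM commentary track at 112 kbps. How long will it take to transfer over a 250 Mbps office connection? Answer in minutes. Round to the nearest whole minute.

7 minutes

124 min = 7440 s
Audio: 112 kbps = 0.112 Mbps.
Total bitrate: 13.372 Mbps.
File: 13.372 Mbps × 7440 s = 99487.7 Mb.
At 250 Mbps: 99487.7 / 250 = 398.0 s ≈ 6.63 minutes.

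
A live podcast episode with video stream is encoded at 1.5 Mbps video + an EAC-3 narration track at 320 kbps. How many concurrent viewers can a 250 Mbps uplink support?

Audio: 320 kbps = 0.320 Mbps.
Per-viewer media rate: 1.820 Mbps.
250 Mbps = 250.0 Mbps; 250.0 / 1.820 = 137.36 → 137 viewers.

137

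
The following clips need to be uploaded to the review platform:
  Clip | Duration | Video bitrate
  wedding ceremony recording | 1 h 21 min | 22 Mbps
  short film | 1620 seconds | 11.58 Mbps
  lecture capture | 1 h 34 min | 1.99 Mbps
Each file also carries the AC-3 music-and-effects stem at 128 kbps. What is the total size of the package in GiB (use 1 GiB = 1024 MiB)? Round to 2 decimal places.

16.12 GiB

Audio: 128 kbps = 0.128 Mbps.
wedding ceremony recording: 22.128 Mbps × 4860 s = 107542.1 Mb
short film: 11.708 Mbps × 1620 s = 18967.0 Mb
lecture capture: 2.118 Mbps × 5640 s = 11945.5 Mb
Total: 138454.6 Mb = 17306.8 MB.
= 16.12 GiB.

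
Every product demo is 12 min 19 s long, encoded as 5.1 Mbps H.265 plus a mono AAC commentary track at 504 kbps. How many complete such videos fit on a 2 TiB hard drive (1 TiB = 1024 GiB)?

4247

12 min 19 s = 739 s
Audio: 504 kbps = 0.504 Mbps.
Total bitrate: 5.604 Mbps.
Per item: 5.604 Mbps × 739 s = 4,141 Mb = 517.7 MB.
Capacity: 2 TiB = 17,592,186 Mb; 4247.93 items → 4247 complete.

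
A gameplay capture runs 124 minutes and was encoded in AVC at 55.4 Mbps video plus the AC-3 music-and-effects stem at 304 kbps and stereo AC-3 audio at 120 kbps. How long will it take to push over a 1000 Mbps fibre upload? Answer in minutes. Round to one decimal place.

6.9 minutes

124 min = 7440 s
Audio total: 304 + 120 = 424 kbps = 0.424 Mbps.
Total bitrate: 55.824 Mbps.
File: 55.824 Mbps × 7440 s = 415330.6 Mb.
At 1000 Mbps: 415330.6 / 1000 = 415.3 s ≈ 6.92 minutes.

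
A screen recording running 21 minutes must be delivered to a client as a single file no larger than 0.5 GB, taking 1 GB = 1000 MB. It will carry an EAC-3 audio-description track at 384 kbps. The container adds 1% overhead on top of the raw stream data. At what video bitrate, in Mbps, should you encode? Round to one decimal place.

2.8 Mbps

Budget: 0.5 GB = 4000.0 Mb.
Stream payload after overhead: 4000.0 / 1.01 = 3960.4 Mb.
21 min = 1260 s
Total bitrate budget: 3960.4 Mb / 1260 s = 3.143 Mbps.
Audio: 384 kbps = 0.384 Mbps.
Video: 3.143 − 0.384 = 2.759 Mbps.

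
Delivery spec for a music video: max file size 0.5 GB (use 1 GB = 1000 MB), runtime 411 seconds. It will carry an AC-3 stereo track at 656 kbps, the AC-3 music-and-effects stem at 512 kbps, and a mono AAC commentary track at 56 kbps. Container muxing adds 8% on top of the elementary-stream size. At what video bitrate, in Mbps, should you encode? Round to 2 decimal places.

7.79 Mbps

Budget: 0.5 GB = 4000.0 Mb.
Stream payload after overhead: 4000.0 / 1.08 = 3703.7 Mb.
Total bitrate budget: 3703.7 Mb / 411 s = 9.011 Mbps.
Audio total: 656 + 512 + 56 = 1224 kbps = 1.224 Mbps.
Video: 9.011 − 1.224 = 7.787 Mbps.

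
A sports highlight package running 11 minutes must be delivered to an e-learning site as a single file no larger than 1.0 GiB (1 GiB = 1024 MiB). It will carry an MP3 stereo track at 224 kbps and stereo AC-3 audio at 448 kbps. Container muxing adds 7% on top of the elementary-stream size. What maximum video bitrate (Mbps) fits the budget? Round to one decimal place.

11.5 Mbps

Budget: 1.0 GiB = 8589.9 Mb.
Stream payload after overhead: 8589.9 / 1.07 = 8028.0 Mb.
11 min = 660 s
Total bitrate budget: 8028.0 Mb / 660 s = 12.164 Mbps.
Audio total: 224 + 448 = 672 kbps = 0.672 Mbps.
Video: 12.164 − 0.672 = 11.492 Mbps.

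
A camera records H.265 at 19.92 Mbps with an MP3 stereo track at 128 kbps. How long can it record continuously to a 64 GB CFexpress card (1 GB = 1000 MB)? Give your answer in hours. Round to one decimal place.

7.1 hours

Audio: 128 kbps = 0.128 Mbps.
Total bitrate: 19.92 + 0.128 = 20.048 Mbps.
Capacity: 64 GB = 512,000 Mb.
Recording time: 512,000 / 20.048 = 25,539 s ≈ 7.09 hours.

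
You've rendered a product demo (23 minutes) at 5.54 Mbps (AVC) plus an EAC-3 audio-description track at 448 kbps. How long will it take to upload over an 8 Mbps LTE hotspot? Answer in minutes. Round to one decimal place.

17.2 minutes

23 min = 1380 s
Audio: 448 kbps = 0.448 Mbps.
Total bitrate: 5.988 Mbps.
File: 5.988 Mbps × 1380 s = 8263.4 Mb.
At 8 Mbps: 8263.4 / 8 = 1032.9 s ≈ 17.2 minutes.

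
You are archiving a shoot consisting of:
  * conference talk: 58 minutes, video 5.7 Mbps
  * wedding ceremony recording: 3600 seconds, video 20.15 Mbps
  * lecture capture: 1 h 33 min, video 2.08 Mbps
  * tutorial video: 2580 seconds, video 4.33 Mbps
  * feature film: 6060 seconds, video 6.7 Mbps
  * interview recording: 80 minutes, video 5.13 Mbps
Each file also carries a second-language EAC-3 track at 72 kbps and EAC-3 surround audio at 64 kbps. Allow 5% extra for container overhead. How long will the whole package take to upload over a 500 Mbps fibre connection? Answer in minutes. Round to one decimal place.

Audio total: 72 + 64 = 136 kbps = 0.136 Mbps.
conference talk: 5.836 Mbps × 3480 s × 1.05 = 21324.7 Mb
wedding ceremony recording: 20.286 Mbps × 3600 s × 1.05 = 76681.1 Mb
lecture capture: 2.216 Mbps × 5580 s × 1.05 = 12983.5 Mb
tutorial video: 4.466 Mbps × 2580 s × 1.05 = 12098.4 Mb
feature film: 6.836 Mbps × 6060 s × 1.05 = 43497.5 Mb
interview recording: 5.266 Mbps × 4800 s × 1.05 = 26540.6 Mb
Total: 193125.9 Mb = 24140.7 MB.
At 500 Mbps: 193125.9 / 500 = 386 s ≈ 6.44 minutes.

6.4 minutes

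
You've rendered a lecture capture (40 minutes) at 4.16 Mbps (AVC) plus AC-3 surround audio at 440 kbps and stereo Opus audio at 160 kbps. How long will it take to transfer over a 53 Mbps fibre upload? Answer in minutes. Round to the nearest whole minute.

4 minutes

40 min = 2400 s
Audio total: 440 + 160 = 600 kbps = 0.600 Mbps.
Total bitrate: 4.760 Mbps.
File: 4.760 Mbps × 2400 s = 11424.0 Mb.
At 53 Mbps: 11424.0 / 53 = 215.5 s ≈ 3.59 minutes.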